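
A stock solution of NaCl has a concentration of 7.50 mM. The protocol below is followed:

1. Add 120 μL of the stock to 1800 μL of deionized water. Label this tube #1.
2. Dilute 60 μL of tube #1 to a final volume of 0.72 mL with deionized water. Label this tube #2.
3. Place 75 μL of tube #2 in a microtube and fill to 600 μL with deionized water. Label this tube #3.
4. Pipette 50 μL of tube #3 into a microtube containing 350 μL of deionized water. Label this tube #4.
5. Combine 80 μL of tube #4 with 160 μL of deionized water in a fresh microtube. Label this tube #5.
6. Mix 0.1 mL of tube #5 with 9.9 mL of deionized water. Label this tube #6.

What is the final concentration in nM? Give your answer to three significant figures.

2.03 nM

Step 1: 120 μL + 1800 μL = 1920 μL total → factor 1920/120 = 16
Step 2: 60 μL brought to 0.72 mL → factor 720/60 = 12
Step 3: 75 μL brought to 600 μL → factor 600/75 = 8
Step 4: 50 μL + 350 μL = 400 μL total → factor 400/50 = 8
Step 5: 80 μL + 160 μL = 240 μL total → factor 240/80 = 3
Step 6: 0.1 mL + 9.9 mL = 10 mL total → factor 10/0.1 = 100
Overall dilution factor = 16 × 12 × 8 × 8 × 3 × 100 = 3.6864 × 10^6
Final = 7.50 mM / 3.6864 × 10^6 = 2.035 × 10^-6 mM = 2.03 nM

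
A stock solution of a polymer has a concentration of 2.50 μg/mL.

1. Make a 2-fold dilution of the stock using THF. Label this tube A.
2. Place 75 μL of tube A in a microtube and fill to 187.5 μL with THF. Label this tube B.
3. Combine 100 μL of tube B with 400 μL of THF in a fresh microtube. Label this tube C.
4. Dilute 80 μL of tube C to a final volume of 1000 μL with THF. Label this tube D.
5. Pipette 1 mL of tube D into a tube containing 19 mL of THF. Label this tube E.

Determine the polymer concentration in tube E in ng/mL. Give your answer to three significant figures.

Step 1: 2-fold → factor 2
Step 2: 75 μL brought to 187.5 μL → factor 187.5/75 = 2.5
Step 3: 100 μL + 400 μL = 500 μL total → factor 500/100 = 5
Step 4: 80 μL brought to 1000 μL → factor 1000/80 = 12.5
Step 5: 1 mL + 19 mL = 20 mL total → factor 20/1 = 20
Overall dilution factor = 2 × 2.5 × 5 × 12.5 × 20 = 6250
Final = 2.50 μg/mL / 6250 = 0.0004000 μg/mL = 0.400 ng/mL

0.400 ng/mL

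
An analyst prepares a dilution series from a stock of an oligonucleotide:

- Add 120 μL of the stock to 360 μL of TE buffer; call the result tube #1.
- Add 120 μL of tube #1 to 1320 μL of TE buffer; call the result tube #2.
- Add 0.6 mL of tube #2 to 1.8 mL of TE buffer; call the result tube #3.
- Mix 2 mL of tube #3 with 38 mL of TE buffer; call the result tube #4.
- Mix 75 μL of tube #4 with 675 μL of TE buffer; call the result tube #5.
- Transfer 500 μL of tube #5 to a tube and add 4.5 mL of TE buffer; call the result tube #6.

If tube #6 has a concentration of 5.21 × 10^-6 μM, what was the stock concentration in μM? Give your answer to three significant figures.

Step 1: 120 μL + 360 μL = 480 μL total → factor 480/120 = 4
Step 2: 120 μL + 1320 μL = 1440 μL total → factor 1440/120 = 12
Step 3: 0.6 mL + 1.8 mL = 2.4 mL total → factor 2.4/0.6 = 4
Step 4: 2 mL + 38 mL = 40 mL total → factor 40/2 = 20
Step 5: 75 μL + 675 μL = 750 μL total → factor 750/75 = 10
Step 6: 500 μL + 4.5 mL = 5000 μL total → factor 5000/500 = 10
Overall dilution factor = 4 × 12 × 4 × 20 × 10 × 10 = 3.84 × 10^5
Stock = 5.21 × 10^-6 μM × 3.84 × 10^5 = 2.00 μM

2.00 μM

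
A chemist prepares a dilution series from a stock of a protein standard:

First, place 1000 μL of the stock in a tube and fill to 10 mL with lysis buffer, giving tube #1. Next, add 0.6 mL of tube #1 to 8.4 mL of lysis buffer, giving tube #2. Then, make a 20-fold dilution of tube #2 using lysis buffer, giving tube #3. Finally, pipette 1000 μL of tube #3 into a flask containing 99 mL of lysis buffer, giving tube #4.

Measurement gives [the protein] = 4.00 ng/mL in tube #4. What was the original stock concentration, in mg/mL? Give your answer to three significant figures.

Step 1: 1000 μL brought to 10 mL → factor 10000/1000 = 10
Step 2: 0.6 mL + 8.4 mL = 9 mL total → factor 9/0.6 = 15
Step 3: 20-fold → factor 20
Step 4: 1000 μL + 99 mL = 1 × 10^5 μL total → factor 1 × 10^5/1000 = 100
Overall dilution factor = 10 × 15 × 20 × 100 = 3 × 10^5
Stock = 4.00 ng/mL × 3 × 10^5 = 1.200 × 10^6 ng/mL = 1.20 mg/mL

1.20 mg/mL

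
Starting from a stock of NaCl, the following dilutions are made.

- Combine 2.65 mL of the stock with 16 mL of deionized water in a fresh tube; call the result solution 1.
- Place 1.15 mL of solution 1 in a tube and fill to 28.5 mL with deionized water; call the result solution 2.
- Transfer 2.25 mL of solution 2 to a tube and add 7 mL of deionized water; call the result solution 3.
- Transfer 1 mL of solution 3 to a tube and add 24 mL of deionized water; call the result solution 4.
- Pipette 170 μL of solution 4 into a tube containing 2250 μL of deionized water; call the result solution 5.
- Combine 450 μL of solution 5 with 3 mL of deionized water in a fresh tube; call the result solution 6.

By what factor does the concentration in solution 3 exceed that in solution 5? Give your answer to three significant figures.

Step 1: 2.65 mL + 16 mL = 18.65 mL total → factor 18.65/2.65 = 7.0377
Step 2: 1.15 mL brought to 28.5 mL → factor 28.5/1.15 = 24.783
Step 3: 2.25 mL + 7 mL = 9.25 mL total → factor 9.25/2.25 = 4.1111
Step 4: 1 mL + 24 mL = 25 mL total → factor 25/1 = 25
Step 5: 170 μL + 2250 μL = 2420 μL total → factor 2420/170 = 14.235
Dilution factor to solution 3 = 717.03; to solution 5 = 2.5518 × 10^5
[solution 3]/[solution 5] = (factor to solution 5)/(factor to solution 3) = 2.5518 × 10^5/717.03 = 356

356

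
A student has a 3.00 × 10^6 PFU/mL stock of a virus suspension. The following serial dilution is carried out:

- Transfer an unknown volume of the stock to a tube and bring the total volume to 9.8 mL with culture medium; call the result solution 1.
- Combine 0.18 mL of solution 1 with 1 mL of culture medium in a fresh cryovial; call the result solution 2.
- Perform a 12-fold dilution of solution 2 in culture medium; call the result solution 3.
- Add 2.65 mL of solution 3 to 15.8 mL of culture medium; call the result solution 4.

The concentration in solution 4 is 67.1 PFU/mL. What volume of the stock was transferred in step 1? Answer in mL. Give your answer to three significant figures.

Step 1: v brought to 9.8 mL → factor = 9.8 mL/v
Step 2: 0.18 mL + 1 mL = 1.18 mL total → factor 1.18/0.18 = 6.5556
Step 3: 12-fold → factor 12
Step 4: 2.65 mL + 15.8 mL = 18.45 mL total → factor 18.45/2.65 = 6.9623
Product of known-step factors = 547.7
Overall factor = 3.00 × 10^6 PFU/mL / (67.1 PFU/mL) = 44709
Step-1 factor = 44709 / 547.7 = 81.631
v = 9.8 mL / 81.631 = 0.120 mL

0.120 mL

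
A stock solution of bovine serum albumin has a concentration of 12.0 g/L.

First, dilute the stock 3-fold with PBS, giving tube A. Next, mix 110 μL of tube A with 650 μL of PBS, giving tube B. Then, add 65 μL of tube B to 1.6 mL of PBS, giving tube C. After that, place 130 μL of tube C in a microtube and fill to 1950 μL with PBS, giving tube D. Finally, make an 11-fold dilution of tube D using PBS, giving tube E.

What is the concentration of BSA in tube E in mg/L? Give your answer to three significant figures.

Step 1: 3-fold → factor 3
Step 2: 110 μL + 650 μL = 760 μL total → factor 760/110 = 6.9091
Step 3: 65 μL + 1.6 mL = 1665 μL total → factor 1665/65 = 25.615
Step 4: 130 μL brought to 1950 μL → factor 1950/130 = 15
Step 5: 11-fold → factor 11
Overall dilution factor = 3 × 6.9091 × 25.615 × 15 × 11 = 87605
Final = 12.0 g/L / 87605 = 0.0001370 g/L = 0.137 mg/L

0.137 mg/L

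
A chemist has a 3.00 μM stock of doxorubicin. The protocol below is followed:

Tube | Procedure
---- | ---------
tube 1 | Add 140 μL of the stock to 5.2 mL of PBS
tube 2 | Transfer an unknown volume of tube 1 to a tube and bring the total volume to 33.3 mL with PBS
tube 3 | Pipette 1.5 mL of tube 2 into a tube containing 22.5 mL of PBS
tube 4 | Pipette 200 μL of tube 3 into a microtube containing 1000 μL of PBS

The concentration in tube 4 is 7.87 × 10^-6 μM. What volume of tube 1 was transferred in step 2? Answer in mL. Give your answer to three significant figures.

Step 1: 140 μL + 5.2 mL = 5340 μL total → factor 5340/140 = 38.143
Step 2: v brought to 33.3 mL → factor = 33.3 mL/v
Step 3: 1.5 mL + 22.5 mL = 24 mL total → factor 24/1.5 = 16
Step 4: 200 μL + 1000 μL = 1200 μL total → factor 1200/200 = 6
Product of known-step factors = 3661.7
Overall factor = 3.00 μM / (7.87 × 10^-6 μM) = 3.8119 × 10^5
Step-2 factor = 3.8119 × 10^5 / 3661.7 = 104.1
v = 33.3 mL / 104.1 = 0.320 mL

0.320 mL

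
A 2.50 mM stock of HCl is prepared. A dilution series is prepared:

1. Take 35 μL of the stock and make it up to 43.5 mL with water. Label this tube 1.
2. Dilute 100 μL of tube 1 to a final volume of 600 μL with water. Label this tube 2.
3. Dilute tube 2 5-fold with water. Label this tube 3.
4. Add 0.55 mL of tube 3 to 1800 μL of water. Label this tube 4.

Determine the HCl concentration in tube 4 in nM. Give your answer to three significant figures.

15.7 nM

Step 1: 35 μL brought to 43.5 mL → factor 43500/35 = 1242.9
Step 2: 100 μL brought to 600 μL → factor 600/100 = 6
Step 3: 5-fold → factor 5
Step 4: 0.55 mL + 1800 μL = 2.35 mL total → factor 2.35/0.55 = 4.2727
Overall dilution factor = 1242.9 × 6 × 5 × 4.2727 = 1.5931 × 10^5
Final = 2.50 mM / 1.5931 × 10^5 = 1.569 × 10^-5 mM = 15.7 nM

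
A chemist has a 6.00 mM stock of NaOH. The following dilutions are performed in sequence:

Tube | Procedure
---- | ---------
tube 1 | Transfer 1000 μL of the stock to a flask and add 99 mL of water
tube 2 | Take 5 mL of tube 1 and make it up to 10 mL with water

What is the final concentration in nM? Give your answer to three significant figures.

3.00 × 10^4 nM

Step 1: 1000 μL + 99 mL = 1 × 10^5 μL total → factor 1 × 10^5/1000 = 100
Step 2: 5 mL brought to 10 mL → factor 10/5 = 2
Overall dilution factor = 100 × 2 = 200
Final = 6.00 mM / 200 = 0.03000 mM = 3.00 × 10^4 nM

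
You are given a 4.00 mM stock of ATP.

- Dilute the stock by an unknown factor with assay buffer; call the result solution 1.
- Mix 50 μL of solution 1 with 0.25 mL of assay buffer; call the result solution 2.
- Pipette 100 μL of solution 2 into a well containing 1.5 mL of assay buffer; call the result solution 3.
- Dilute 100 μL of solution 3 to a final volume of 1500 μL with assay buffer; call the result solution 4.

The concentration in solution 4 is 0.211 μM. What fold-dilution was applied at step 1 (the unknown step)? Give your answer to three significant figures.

13.2-fold

Step 1: unknown factor x
Step 2: 50 μL + 0.25 mL = 300 μL total → factor 300/50 = 6
Step 3: 100 μL + 1.5 mL = 1600 μL total → factor 1600/100 = 16
Step 4: 100 μL brought to 1500 μL → factor 1500/100 = 15
Product of known-step factors = 1440
Overall factor = 4.00 mM / (0.211 μM) = 18957
x = 18957 / 1440 = 13.2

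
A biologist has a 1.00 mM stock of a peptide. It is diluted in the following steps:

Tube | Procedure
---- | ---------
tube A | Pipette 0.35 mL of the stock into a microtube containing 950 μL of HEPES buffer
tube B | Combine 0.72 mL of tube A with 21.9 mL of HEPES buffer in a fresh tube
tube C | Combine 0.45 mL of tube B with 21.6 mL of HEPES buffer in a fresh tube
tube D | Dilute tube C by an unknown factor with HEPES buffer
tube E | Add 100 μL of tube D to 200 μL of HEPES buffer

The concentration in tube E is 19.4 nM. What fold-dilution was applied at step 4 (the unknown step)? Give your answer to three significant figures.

3.01-fold

Step 1: 0.35 mL + 950 μL = 1.3 mL total → factor 1.3/0.35 = 3.7143
Step 2: 0.72 mL + 21.9 mL = 22.62 mL total → factor 22.62/0.72 = 31.417
Step 3: 0.45 mL + 21.6 mL = 22.05 mL total → factor 22.05/0.45 = 49
Step 4: unknown factor x
Step 5: 100 μL + 200 μL = 300 μL total → factor 300/100 = 3
Product of known-step factors = 17154
Overall factor = 1.00 mM / (19.4 nM) = 51546
x = 51546 / 17154 = 3.01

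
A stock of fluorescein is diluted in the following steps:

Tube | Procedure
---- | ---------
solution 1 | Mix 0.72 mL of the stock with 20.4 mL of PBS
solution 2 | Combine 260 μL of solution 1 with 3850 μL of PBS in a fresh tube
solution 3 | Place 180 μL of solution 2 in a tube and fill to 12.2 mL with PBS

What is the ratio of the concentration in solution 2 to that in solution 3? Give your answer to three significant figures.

Step 1: 0.72 mL + 20.4 mL = 21.12 mL total → factor 21.12/0.72 = 29.333
Step 2: 260 μL + 3850 μL = 4110 μL total → factor 4110/260 = 15.808
Step 3: 180 μL brought to 12.2 mL → factor 12200/180 = 67.778
Dilution factor to solution 2 = 463.69; to solution 3 = 31428
[solution 2]/[solution 3] = (factor to solution 3)/(factor to solution 2) = 31428/463.69 = 67.8

67.8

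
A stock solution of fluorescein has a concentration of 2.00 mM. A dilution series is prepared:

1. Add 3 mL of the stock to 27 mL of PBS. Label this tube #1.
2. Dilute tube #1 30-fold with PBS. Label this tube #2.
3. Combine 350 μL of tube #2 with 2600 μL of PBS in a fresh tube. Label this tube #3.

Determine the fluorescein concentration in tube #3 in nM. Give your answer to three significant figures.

791 nM

Step 1: 3 mL + 27 mL = 30 mL total → factor 30/3 = 10
Step 2: 30-fold → factor 30
Step 3: 350 μL + 2600 μL = 2950 μL total → factor 2950/350 = 8.4286
Overall dilution factor = 10 × 30 × 8.4286 = 2528.6
Final = 2.00 mM / 2528.6 = 0.0007910 mM = 791 nM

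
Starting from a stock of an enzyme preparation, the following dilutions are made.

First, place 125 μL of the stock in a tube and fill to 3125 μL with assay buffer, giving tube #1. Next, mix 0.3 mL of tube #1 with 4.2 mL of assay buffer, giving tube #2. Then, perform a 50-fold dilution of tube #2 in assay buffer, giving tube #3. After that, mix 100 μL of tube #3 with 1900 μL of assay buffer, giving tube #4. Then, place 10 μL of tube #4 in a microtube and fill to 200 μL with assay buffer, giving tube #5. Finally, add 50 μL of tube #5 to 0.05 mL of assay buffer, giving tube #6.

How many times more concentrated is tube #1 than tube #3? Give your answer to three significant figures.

750

Step 1: 125 μL brought to 3125 μL → factor 3125/125 = 25
Step 2: 0.3 mL + 4.2 mL = 4.5 mL total → factor 4.5/0.3 = 15
Step 3: 50-fold → factor 50
Dilution factor to tube #1 = 25; to tube #3 = 18750
[tube #1]/[tube #3] = (factor to tube #3)/(factor to tube #1) = 18750/25 = 750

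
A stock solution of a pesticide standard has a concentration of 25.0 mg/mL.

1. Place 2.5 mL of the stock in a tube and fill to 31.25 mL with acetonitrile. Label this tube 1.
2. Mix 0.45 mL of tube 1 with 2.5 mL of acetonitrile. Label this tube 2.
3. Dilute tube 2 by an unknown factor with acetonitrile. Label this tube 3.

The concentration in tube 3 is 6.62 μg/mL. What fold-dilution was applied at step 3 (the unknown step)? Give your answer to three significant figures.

Step 1: 2.5 mL brought to 31.25 mL → factor 31.25/2.5 = 12.5
Step 2: 0.45 mL + 2.5 mL = 2.95 mL total → factor 2.95/0.45 = 6.5556
Step 3: unknown factor x
Product of known-step factors = 81.944
Overall factor = 25.0 mg/mL / (6.62 μg/mL) = 3776.4
x = 3776.4 / 81.944 = 46.1

46.1-fold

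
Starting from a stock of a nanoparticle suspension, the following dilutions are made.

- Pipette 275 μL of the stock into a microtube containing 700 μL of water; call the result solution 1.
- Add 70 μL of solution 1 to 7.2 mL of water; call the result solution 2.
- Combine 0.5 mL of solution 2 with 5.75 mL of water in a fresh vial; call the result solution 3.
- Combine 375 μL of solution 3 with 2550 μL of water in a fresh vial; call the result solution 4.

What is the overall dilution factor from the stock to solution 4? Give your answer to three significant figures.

3.59 × 10^4

Step 1: 275 μL + 700 μL = 975 μL total → factor 975/275 = 3.5455
Step 2: 70 μL + 7.2 mL = 7270 μL total → factor 7270/70 = 103.86
Step 3: 0.5 mL + 5.75 mL = 6.25 mL total → factor 6.25/0.5 = 12.5
Step 4: 375 μL + 2550 μL = 2925 μL total → factor 2925/375 = 7.8
Overall dilution factor = 3.5455 × 103.86 × 12.5 × 7.8 = 35902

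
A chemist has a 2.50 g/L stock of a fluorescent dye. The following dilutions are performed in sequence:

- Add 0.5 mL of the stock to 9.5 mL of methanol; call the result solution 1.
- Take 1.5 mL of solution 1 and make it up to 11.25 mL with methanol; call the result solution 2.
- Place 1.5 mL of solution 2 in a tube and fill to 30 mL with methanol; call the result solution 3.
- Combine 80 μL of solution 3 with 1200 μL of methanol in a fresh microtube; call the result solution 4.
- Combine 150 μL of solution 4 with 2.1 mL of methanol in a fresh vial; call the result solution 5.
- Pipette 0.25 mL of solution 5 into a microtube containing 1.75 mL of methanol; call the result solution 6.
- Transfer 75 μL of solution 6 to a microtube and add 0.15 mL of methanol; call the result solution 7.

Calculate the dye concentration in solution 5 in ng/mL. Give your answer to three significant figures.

3.47 ng/mL

Step 1: 0.5 mL + 9.5 mL = 10 mL total → factor 10/0.5 = 20
Step 2: 1.5 mL brought to 11.25 mL → factor 11.25/1.5 = 7.5
Step 3: 1.5 mL brought to 30 mL → factor 30/1.5 = 20
Step 4: 80 μL + 1200 μL = 1280 μL total → factor 1280/80 = 16
Step 5: 150 μL + 2.1 mL = 2250 μL total → factor 2250/150 = 15
Dilution factor through solution 5 = 20 × 7.5 × 20 × 16 × 15 = 7.2 × 10^5
[solution 5] = 2.50 g/L / 7.2 × 10^5 = 3.472 × 10^-6 g/L = 3.47 ng/mL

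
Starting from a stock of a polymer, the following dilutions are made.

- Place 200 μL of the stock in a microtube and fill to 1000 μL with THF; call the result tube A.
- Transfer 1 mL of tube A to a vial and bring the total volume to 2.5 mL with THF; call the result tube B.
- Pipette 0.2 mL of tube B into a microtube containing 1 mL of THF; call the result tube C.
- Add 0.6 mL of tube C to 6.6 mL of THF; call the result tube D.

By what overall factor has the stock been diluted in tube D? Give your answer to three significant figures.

900

Step 1: 200 μL brought to 1000 μL → factor 1000/200 = 5
Step 2: 1 mL brought to 2.5 mL → factor 2.5/1 = 2.5
Step 3: 0.2 mL + 1 mL = 1.2 mL total → factor 1.2/0.2 = 6
Step 4: 0.6 mL + 6.6 mL = 7.2 mL total → factor 7.2/0.6 = 12
Overall dilution factor = 5 × 2.5 × 6 × 12 = 900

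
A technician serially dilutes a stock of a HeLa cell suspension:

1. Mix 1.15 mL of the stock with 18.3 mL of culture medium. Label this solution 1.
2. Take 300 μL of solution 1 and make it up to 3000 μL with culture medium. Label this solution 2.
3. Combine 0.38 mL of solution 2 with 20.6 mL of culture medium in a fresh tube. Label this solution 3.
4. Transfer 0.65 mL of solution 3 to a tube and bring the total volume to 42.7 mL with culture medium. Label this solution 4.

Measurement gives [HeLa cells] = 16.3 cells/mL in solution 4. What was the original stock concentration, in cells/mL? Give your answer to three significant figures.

1.00 × 10^7 cells/mL

Step 1: 1.15 mL + 18.3 mL = 19.45 mL total → factor 19.45/1.15 = 16.913
Step 2: 300 μL brought to 3000 μL → factor 3000/300 = 10
Step 3: 0.38 mL + 20.6 mL = 20.98 mL total → factor 20.98/0.38 = 55.211
Step 4: 0.65 mL brought to 42.7 mL → factor 42.7/0.65 = 65.692
Overall dilution factor = 16.913 × 10 × 55.211 × 65.692 = 6.1342 × 10^5
Stock = 16.3 cells/mL × 6.1342 × 10^5 = 1.00 × 10^7 cells/mL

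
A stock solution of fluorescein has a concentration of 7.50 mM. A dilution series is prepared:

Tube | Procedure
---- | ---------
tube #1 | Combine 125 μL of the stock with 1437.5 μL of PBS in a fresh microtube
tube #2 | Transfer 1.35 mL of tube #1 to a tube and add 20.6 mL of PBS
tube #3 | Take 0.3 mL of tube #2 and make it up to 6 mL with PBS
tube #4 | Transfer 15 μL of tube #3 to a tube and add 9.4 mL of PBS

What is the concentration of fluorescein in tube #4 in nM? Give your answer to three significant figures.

2.94 nM

Step 1: 125 μL + 1437.5 μL = 1562.5 μL total → factor 1562.5/125 = 12.5
Step 2: 1.35 mL + 20.6 mL = 21.95 mL total → factor 21.95/1.35 = 16.259
Step 3: 0.3 mL brought to 6 mL → factor 6/0.3 = 20
Step 4: 15 μL + 9.4 mL = 9415 μL total → factor 9415/15 = 627.67
Overall dilution factor = 12.5 × 16.259 × 20 × 627.67 = 2.5513 × 10^6
Final = 7.50 mM / 2.5513 × 10^6 = 2.940 × 10^-6 mM = 2.94 nM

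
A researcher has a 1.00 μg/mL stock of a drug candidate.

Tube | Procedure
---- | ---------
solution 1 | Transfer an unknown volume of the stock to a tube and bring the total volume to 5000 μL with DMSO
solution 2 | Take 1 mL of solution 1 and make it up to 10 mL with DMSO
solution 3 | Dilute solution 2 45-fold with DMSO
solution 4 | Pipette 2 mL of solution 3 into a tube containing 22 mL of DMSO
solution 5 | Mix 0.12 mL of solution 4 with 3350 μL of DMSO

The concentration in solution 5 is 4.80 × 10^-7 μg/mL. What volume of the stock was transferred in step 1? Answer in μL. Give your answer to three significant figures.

375 μL

Step 1: v brought to 5000 μL → factor = 5000 μL/v
Step 2: 1 mL brought to 10 mL → factor 10/1 = 10
Step 3: 45-fold → factor 45
Step 4: 2 mL + 22 mL = 24 mL total → factor 24/2 = 12
Step 5: 0.12 mL + 3350 μL = 3.47 mL total → factor 3.47/0.12 = 28.917
Product of known-step factors = 1.5615 × 10^5
Overall factor = 1.00 μg/mL / (4.80 × 10^-7 μg/mL) = 2.0833 × 10^6
Step-1 factor = 2.0833 × 10^6 / 1.5615 × 10^5 = 13.342
v = 5000 μL / 13.342 = 375 μL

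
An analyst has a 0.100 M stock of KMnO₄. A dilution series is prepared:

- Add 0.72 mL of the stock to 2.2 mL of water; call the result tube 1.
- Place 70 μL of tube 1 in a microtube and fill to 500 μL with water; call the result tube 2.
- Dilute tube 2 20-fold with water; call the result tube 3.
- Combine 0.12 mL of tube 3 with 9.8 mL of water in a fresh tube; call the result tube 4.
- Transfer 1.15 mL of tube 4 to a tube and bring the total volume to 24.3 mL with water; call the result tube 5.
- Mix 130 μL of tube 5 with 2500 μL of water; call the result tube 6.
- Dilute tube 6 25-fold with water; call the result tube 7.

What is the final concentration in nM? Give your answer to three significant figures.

Step 1: 0.72 mL + 2.2 mL = 2.92 mL total → factor 2.92/0.72 = 4.0556
Step 2: 70 μL brought to 500 μL → factor 500/70 = 7.1429
Step 3: 20-fold → factor 20
Step 4: 0.12 mL + 9.8 mL = 9.92 mL total → factor 9.92/0.12 = 82.667
Step 5: 1.15 mL brought to 24.3 mL → factor 24.3/1.15 = 21.13
Step 6: 130 μL + 2500 μL = 2630 μL total → factor 2630/130 = 20.231
Step 7: 25-fold → factor 25
Overall dilution factor = 4.0556 × 7.1429 × 20 × 82.667 × 21.13 × 20.231 × 25 = 5.1185 × 10^8
Final = 0.100 M / 5.1185 × 10^8 = 1.954 × 10^-10 M = 0.195 nM

0.195 nM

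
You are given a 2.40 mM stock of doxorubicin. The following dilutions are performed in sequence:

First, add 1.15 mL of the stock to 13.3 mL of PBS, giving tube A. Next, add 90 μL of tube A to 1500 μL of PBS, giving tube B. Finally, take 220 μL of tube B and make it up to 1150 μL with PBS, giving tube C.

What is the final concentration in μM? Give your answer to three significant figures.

Step 1: 1.15 mL + 13.3 mL = 14.45 mL total → factor 14.45/1.15 = 12.565
Step 2: 90 μL + 1500 μL = 1590 μL total → factor 1590/90 = 17.667
Step 3: 220 μL brought to 1150 μL → factor 1150/220 = 5.2273
Overall dilution factor = 12.565 × 17.667 × 5.2273 = 1160.4
Final = 2.40 mM / 1160.4 = 0.002068 mM = 2.07 μM

2.07 μM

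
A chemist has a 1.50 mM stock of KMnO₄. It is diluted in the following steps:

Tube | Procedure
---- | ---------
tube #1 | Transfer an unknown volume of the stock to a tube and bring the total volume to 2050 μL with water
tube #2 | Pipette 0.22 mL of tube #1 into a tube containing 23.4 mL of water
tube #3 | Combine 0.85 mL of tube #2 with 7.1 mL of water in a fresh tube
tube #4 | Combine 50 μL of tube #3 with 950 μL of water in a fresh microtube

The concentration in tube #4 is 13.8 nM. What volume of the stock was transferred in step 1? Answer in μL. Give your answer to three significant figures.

379 μL

Step 1: v brought to 2050 μL → factor = 2050 μL/v
Step 2: 0.22 mL + 23.4 mL = 23.62 mL total → factor 23.62/0.22 = 107.36
Step 3: 0.85 mL + 7.1 mL = 7.95 mL total → factor 7.95/0.85 = 9.3529
Step 4: 50 μL + 950 μL = 1000 μL total → factor 1000/50 = 20
Product of known-step factors = 20083
Overall factor = 1.50 mM / (13.8 nM) = 1.087 × 10^5
Step-1 factor = 1.087 × 10^5 / 20083 = 5.4122
v = 2050 μL / 5.4122 = 379 μL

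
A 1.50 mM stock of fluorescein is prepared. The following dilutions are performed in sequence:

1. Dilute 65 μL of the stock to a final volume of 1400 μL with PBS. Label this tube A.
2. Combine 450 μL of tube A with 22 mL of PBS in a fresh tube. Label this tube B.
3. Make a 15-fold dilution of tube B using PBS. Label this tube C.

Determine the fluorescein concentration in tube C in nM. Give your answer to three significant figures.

Step 1: 65 μL brought to 1400 μL → factor 1400/65 = 21.538
Step 2: 450 μL + 22 mL = 22450 μL total → factor 22450/450 = 49.889
Step 3: 15-fold → factor 15
Overall dilution factor = 21.538 × 49.889 × 15 = 16118
Final = 1.50 mM / 16118 = 9.306 × 10^-5 mM = 93.1 nM

93.1 nM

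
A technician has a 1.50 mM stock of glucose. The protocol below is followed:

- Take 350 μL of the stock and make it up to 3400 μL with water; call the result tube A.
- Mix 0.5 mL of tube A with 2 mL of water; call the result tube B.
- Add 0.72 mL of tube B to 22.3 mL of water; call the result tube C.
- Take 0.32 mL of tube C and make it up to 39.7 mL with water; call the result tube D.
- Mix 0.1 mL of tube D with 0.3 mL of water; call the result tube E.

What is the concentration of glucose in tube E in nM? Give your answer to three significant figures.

1.95 nM

Step 1: 350 μL brought to 3400 μL → factor 3400/350 = 9.7143
Step 2: 0.5 mL + 2 mL = 2.5 mL total → factor 2.5/0.5 = 5
Step 3: 0.72 mL + 22.3 mL = 23.02 mL total → factor 23.02/0.72 = 31.972
Step 4: 0.32 mL brought to 39.7 mL → factor 39.7/0.32 = 124.06
Step 5: 0.1 mL + 0.3 mL = 0.4 mL total → factor 0.4/0.1 = 4
Overall dilution factor = 9.7143 × 5 × 31.972 × 124.06 × 4 = 7.7064 × 10^5
Final = 1.50 mM / 7.7064 × 10^5 = 1.946 × 10^-6 mM = 1.95 nM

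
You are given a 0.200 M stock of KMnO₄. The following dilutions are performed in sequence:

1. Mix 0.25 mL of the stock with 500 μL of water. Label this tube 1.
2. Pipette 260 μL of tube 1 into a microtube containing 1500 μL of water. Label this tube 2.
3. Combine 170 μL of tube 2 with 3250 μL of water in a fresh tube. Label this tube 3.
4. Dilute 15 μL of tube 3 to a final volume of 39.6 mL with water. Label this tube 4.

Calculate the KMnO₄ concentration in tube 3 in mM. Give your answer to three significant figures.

0.490 mM

Step 1: 0.25 mL + 500 μL = 0.75 mL total → factor 0.75/0.25 = 3
Step 2: 260 μL + 1500 μL = 1760 μL total → factor 1760/260 = 6.7692
Step 3: 170 μL + 3250 μL = 3420 μL total → factor 3420/170 = 20.118
Dilution factor through tube 3 = 3 × 6.7692 × 20.118 = 408.54
[tube 3] = 0.200 M / 408.54 = 0.0004895 M = 0.490 mM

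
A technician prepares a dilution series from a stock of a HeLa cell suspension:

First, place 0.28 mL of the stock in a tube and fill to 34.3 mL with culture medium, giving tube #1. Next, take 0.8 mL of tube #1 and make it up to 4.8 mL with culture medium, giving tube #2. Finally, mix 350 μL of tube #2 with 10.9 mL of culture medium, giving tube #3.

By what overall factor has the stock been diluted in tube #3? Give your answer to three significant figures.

Step 1: 0.28 mL brought to 34.3 mL → factor 34.3/0.28 = 122.5
Step 2: 0.8 mL brought to 4.8 mL → factor 4.8/0.8 = 6
Step 3: 350 μL + 10.9 mL = 11250 μL total → factor 11250/350 = 32.143
Overall dilution factor = 122.5 × 6 × 32.143 = 23625

2.36 × 10^4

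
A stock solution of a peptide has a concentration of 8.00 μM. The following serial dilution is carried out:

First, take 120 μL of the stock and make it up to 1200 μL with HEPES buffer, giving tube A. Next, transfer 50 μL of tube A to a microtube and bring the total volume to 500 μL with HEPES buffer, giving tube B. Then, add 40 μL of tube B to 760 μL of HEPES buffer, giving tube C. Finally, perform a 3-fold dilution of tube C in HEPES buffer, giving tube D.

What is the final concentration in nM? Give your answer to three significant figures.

1.33 nM

Step 1: 120 μL brought to 1200 μL → factor 1200/120 = 10
Step 2: 50 μL brought to 500 μL → factor 500/50 = 10
Step 3: 40 μL + 760 μL = 800 μL total → factor 800/40 = 20
Step 4: 3-fold → factor 3
Overall dilution factor = 10 × 10 × 20 × 3 = 6000
Final = 8.00 μM / 6000 = 0.001333 μM = 1.33 nM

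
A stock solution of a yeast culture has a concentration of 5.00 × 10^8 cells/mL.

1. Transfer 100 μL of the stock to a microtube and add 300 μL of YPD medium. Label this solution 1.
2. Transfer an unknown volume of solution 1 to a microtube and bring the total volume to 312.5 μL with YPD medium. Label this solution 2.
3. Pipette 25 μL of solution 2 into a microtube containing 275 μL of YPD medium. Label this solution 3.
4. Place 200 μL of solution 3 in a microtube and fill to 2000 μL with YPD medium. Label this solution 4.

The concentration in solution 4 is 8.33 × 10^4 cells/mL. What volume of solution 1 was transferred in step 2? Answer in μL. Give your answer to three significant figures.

Step 1: 100 μL + 300 μL = 400 μL total → factor 400/100 = 4
Step 2: v brought to 312.5 μL → factor = 312.5 μL/v
Step 3: 25 μL + 275 μL = 300 μL total → factor 300/25 = 12
Step 4: 200 μL brought to 2000 μL → factor 2000/200 = 10
Product of known-step factors = 480
Overall factor = 5.00 × 10^8 cells/mL / (8.33 × 10^4 cells/mL) = 6002.4
Step-2 factor = 6002.4 / 480 = 12.505
v = 312.5 μL / 12.505 = 25.0 μL

25.0 μL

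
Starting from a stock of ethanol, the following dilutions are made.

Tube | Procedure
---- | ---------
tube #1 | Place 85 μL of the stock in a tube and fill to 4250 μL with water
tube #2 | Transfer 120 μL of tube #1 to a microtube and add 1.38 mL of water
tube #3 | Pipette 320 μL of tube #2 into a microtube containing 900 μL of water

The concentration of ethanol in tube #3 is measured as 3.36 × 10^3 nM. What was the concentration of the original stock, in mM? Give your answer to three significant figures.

8.01 mM

Step 1: 85 μL brought to 4250 μL → factor 4250/85 = 50
Step 2: 120 μL + 1.38 mL = 1500 μL total → factor 1500/120 = 12.5
Step 3: 320 μL + 900 μL = 1220 μL total → factor 1220/320 = 3.8125
Overall dilution factor = 50 × 12.5 × 3.8125 = 2382.8
Stock = 3.36 × 10^3 nM × 2382.8 = 8.006 × 10^6 nM = 8.01 mM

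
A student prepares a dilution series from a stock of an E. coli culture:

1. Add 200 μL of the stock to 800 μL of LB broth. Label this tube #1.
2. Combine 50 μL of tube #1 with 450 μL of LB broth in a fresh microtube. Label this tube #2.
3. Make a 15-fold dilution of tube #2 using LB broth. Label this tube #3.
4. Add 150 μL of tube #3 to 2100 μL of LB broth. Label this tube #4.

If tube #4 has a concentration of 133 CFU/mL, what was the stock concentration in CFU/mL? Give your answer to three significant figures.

1.50 × 10^6 CFU/mL

Step 1: 200 μL + 800 μL = 1000 μL total → factor 1000/200 = 5
Step 2: 50 μL + 450 μL = 500 μL total → factor 500/50 = 10
Step 3: 15-fold → factor 15
Step 4: 150 μL + 2100 μL = 2250 μL total → factor 2250/150 = 15
Overall dilution factor = 5 × 10 × 15 × 15 = 11250
Stock = 133 CFU/mL × 11250 = 1.50 × 10^6 CFU/mL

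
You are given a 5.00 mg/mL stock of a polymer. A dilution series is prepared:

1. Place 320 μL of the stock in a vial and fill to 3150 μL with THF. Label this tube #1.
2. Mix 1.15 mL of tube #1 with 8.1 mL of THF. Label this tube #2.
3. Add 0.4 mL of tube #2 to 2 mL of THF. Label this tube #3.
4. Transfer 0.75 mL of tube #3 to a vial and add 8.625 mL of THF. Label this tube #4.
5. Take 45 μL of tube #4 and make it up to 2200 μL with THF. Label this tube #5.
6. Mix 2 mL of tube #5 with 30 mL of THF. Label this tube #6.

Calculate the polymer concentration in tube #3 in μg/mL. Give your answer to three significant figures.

10.5 μg/mL

Step 1: 320 μL brought to 3150 μL → factor 3150/320 = 9.8438
Step 2: 1.15 mL + 8.1 mL = 9.25 mL total → factor 9.25/1.15 = 8.0435
Step 3: 0.4 mL + 2 mL = 2.4 mL total → factor 2.4/0.4 = 6
Dilution factor through tube #3 = 9.8438 × 8.0435 × 6 = 475.07
[tube #3] = 5.00 mg/mL / 475.07 = 0.01052 mg/mL = 10.5 μg/mL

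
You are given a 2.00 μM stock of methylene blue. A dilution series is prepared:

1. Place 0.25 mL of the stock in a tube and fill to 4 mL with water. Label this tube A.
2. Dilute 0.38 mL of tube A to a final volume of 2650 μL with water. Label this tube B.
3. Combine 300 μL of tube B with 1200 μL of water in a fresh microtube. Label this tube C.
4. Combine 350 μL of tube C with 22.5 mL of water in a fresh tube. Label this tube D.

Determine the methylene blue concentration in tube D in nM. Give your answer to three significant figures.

0.0549 nM

Step 1: 0.25 mL brought to 4 mL → factor 4/0.25 = 16
Step 2: 0.38 mL brought to 2650 μL → factor 2.65/0.38 = 6.9737
Step 3: 300 μL + 1200 μL = 1500 μL total → factor 1500/300 = 5
Step 4: 350 μL + 22.5 mL = 22850 μL total → factor 22850/350 = 65.286
Overall dilution factor = 16 × 6.9737 × 5 × 65.286 = 36423
Final = 2.00 μM / 36423 = 5.491 × 10^-5 μM = 0.0549 nM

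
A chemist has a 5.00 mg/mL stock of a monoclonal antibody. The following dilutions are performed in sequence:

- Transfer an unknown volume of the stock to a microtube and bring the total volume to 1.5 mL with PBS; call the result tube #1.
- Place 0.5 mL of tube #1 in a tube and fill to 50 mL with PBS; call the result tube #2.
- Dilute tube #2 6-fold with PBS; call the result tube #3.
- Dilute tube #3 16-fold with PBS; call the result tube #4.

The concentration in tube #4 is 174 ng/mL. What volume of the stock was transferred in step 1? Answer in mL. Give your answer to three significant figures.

0.501 mL

Step 1: v brought to 1.5 mL → factor = 1.5 mL/v
Step 2: 0.5 mL brought to 50 mL → factor 50/0.5 = 100
Step 3: 6-fold → factor 6
Step 4: 16-fold → factor 16
Product of known-step factors = 9600
Overall factor = 5.00 mg/mL / (174 ng/mL) = 28736
Step-1 factor = 28736 / 9600 = 2.9933
v = 1.5 mL / 2.9933 = 0.501 mL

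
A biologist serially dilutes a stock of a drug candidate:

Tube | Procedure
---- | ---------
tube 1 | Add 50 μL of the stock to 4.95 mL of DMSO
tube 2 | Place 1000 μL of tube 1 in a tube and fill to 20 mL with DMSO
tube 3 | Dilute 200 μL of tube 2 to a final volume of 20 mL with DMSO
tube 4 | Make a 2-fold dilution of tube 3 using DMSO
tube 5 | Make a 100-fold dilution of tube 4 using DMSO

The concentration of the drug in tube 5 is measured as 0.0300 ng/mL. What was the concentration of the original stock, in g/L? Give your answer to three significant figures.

1.20 g/L

Step 1: 50 μL + 4.95 mL = 5000 μL total → factor 5000/50 = 100
Step 2: 1000 μL brought to 20 mL → factor 20000/1000 = 20
Step 3: 200 μL brought to 20 mL → factor 20000/200 = 100
Step 4: 2-fold → factor 2
Step 5: 100-fold → factor 100
Overall dilution factor = 100 × 20 × 100 × 2 × 100 = 4 × 10^7
Stock = 0.0300 ng/mL × 4 × 10^7 = 1.200 × 10^6 ng/mL = 1.20 g/L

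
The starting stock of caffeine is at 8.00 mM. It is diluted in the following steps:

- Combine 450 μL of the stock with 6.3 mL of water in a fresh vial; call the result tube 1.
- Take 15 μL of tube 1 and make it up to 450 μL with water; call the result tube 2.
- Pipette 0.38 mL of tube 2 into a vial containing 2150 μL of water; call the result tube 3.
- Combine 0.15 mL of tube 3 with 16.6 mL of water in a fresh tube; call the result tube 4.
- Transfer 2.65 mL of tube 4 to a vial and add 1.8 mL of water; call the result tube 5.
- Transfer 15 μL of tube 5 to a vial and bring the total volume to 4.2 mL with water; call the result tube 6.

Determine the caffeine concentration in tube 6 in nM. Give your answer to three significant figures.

0.0509 nM

Step 1: 450 μL + 6.3 mL = 6750 μL total → factor 6750/450 = 15
Step 2: 15 μL brought to 450 μL → factor 450/15 = 30
Step 3: 0.38 mL + 2150 μL = 2.53 mL total → factor 2.53/0.38 = 6.6579
Step 4: 0.15 mL + 16.6 mL = 16.75 mL total → factor 16.75/0.15 = 111.67
Step 5: 2.65 mL + 1.8 mL = 4.45 mL total → factor 4.45/2.65 = 1.6792
Step 6: 15 μL brought to 4.2 mL → factor 4200/15 = 280
Overall dilution factor = 15 × 30 × 6.6579 × 111.67 × 1.6792 × 280 = 1.5731 × 10^8
Final = 8.00 mM / 1.5731 × 10^8 = 5.086 × 10^-8 mM = 0.0509 nM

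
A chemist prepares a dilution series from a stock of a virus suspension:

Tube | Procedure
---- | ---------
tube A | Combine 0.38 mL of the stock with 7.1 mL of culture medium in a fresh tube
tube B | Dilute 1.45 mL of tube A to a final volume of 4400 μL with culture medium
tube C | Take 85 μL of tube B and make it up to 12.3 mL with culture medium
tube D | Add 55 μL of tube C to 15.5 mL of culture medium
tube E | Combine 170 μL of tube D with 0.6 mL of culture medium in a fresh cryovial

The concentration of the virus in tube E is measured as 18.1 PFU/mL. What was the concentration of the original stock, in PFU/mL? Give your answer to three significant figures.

2.00 × 10^8 PFU/mL

Step 1: 0.38 mL + 7.1 mL = 7.48 mL total → factor 7.48/0.38 = 19.684
Step 2: 1.45 mL brought to 4400 μL → factor 4.4/1.45 = 3.0345
Step 3: 85 μL brought to 12.3 mL → factor 12300/85 = 144.71
Step 4: 55 μL + 15.5 mL = 15555 μL total → factor 15555/55 = 282.82
Step 5: 170 μL + 0.6 mL = 770 μL total → factor 770/170 = 4.5294
Overall dilution factor = 19.684 × 3.0345 × 144.71 × 282.82 × 4.5294 = 1.1072 × 10^7
Stock = 18.1 PFU/mL × 1.1072 × 10^7 = 2.00 × 10^8 PFU/mL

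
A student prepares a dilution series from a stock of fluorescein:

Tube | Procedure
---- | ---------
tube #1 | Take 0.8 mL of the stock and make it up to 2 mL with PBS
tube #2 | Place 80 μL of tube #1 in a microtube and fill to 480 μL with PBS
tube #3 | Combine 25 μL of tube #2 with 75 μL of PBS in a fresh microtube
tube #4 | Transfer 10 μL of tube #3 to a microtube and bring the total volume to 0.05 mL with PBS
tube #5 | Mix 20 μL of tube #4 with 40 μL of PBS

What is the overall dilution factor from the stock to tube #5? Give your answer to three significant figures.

Step 1: 0.8 mL brought to 2 mL → factor 2/0.8 = 2.5
Step 2: 80 μL brought to 480 μL → factor 480/80 = 6
Step 3: 25 μL + 75 μL = 100 μL total → factor 100/25 = 4
Step 4: 10 μL brought to 0.05 mL → factor 50/10 = 5
Step 5: 20 μL + 40 μL = 60 μL total → factor 60/20 = 3
Overall dilution factor = 2.5 × 6 × 4 × 5 × 3 = 900

900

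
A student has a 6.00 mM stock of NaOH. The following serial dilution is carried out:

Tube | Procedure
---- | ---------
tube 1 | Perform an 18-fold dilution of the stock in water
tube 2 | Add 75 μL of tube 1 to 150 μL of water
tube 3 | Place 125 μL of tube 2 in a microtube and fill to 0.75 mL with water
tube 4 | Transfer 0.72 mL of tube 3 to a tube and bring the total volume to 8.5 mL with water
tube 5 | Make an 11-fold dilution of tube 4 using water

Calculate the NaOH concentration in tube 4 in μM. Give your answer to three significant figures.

1.57 μM

Step 1: 18-fold → factor 18
Step 2: 75 μL + 150 μL = 225 μL total → factor 225/75 = 3
Step 3: 125 μL brought to 0.75 mL → factor 750/125 = 6
Step 4: 0.72 mL brought to 8.5 mL → factor 8.5/0.72 = 11.806
Dilution factor through tube 4 = 18 × 3 × 6 × 11.806 = 3825
[tube 4] = 6.00 mM / 3825 = 0.001569 mM = 1.57 μM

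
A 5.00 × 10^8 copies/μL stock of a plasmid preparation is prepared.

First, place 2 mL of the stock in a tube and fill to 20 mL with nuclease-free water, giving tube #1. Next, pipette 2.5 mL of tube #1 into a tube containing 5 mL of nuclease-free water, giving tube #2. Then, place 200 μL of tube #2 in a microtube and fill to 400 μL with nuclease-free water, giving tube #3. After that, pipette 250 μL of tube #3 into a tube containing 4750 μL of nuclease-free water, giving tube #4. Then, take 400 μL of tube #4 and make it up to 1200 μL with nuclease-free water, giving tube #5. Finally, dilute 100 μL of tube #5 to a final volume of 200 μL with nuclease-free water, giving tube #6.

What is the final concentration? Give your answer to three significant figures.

6.94 × 10^4 copies/μL

Step 1: 2 mL brought to 20 mL → factor 20/2 = 10
Step 2: 2.5 mL + 5 mL = 7.5 mL total → factor 7.5/2.5 = 3
Step 3: 200 μL brought to 400 μL → factor 400/200 = 2
Step 4: 250 μL + 4750 μL = 5000 μL total → factor 5000/250 = 20
Step 5: 400 μL brought to 1200 μL → factor 1200/400 = 3
Step 6: 100 μL brought to 200 μL → factor 200/100 = 2
Overall dilution factor = 10 × 3 × 2 × 20 × 3 × 2 = 7200
Final = 5.00 × 10^8 copies/μL / 7200 = 6.94 × 10^4 copies/μL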